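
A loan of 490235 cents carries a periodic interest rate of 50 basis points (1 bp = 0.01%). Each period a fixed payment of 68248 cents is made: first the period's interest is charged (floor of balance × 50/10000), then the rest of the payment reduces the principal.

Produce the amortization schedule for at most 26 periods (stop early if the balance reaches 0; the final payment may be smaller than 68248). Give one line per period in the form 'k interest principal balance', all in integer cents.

1. interest=⌊490235·50/10000⌋=2451; principal=68248-2451=65797; balance=490235-65797=424438
2. interest=⌊424438·50/10000⌋=2122; principal=68248-2122=66126; balance=424438-66126=358312
3. interest=⌊358312·50/10000⌋=1791; principal=68248-1791=66457; balance=358312-66457=291855
4. interest=⌊291855·50/10000⌋=1459; principal=68248-1459=66789; balance=291855-66789=225066
5. interest=⌊225066·50/10000⌋=1125; principal=68248-1125=67123; balance=225066-67123=157943
6. interest=⌊157943·50/10000⌋=789; principal=68248-789=67459; balance=157943-67459=90484
7. interest=⌊90484·50/10000⌋=452; principal=68248-452=67796; balance=90484-67796=22688
8. interest=⌊22688·50/10000⌋=113; principal=min(68248-113,22688)=22688; balance=22688-22688=0

1 2451 65797 424438
2 2122 66126 358312
3 1791 66457 291855
4 1459 66789 225066
5 1125 67123 157943
6 789 67459 90484
7 452 67796 22688
8 113 22688 0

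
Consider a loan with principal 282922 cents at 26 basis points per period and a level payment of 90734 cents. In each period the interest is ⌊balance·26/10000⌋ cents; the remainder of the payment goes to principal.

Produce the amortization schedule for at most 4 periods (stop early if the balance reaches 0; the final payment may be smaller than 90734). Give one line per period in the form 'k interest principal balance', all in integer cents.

1 735 89999 192923
2 501 90233 102690
3 266 90468 12222
4 31 12222 0

1. interest=⌊282922·26/10000⌋=735; principal=90734-735=89999; balance=282922-89999=192923
2. interest=⌊192923·26/10000⌋=501; principal=90734-501=90233; balance=192923-90233=102690
3. interest=⌊102690·26/10000⌋=266; principal=90734-266=90468; balance=102690-90468=12222
4. interest=⌊12222·26/10000⌋=31; principal=min(90734-31,12222)=12222; balance=12222-12222=0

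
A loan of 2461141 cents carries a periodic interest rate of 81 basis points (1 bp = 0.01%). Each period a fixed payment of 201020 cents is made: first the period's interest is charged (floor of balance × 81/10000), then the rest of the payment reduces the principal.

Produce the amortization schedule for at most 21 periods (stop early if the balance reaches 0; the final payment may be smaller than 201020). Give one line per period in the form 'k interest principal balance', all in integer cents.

1. interest=⌊2461141·81/10000⌋=19935; principal=201020-19935=181085; balance=2461141-181085=2280056
2. interest=⌊2280056·81/10000⌋=18468; principal=201020-18468=182552; balance=2280056-182552=2097504
3. interest=⌊2097504·81/10000⌋=16989; principal=201020-16989=184031; balance=2097504-184031=1913473
4. interest=⌊1913473·81/10000⌋=15499; principal=201020-15499=185521; balance=1913473-185521=1727952
5. interest=⌊1727952·81/10000⌋=13996; principal=201020-13996=187024; balance=1727952-187024=1540928
6. interest=⌊1540928·81/10000⌋=12481; principal=201020-12481=188539; balance=1540928-188539=1352389
7. interest=⌊1352389·81/10000⌋=10954; principal=201020-10954=190066; balance=1352389-190066=1162323
8. interest=⌊1162323·81/10000⌋=9414; principal=201020-9414=191606; balance=1162323-191606=970717
9. interest=⌊970717·81/10000⌋=7862; principal=201020-7862=193158; balance=970717-193158=777559
10. interest=⌊777559·81/10000⌋=6298; principal=201020-6298=194722; balance=777559-194722=582837
11. interest=⌊582837·81/10000⌋=4720; principal=201020-4720=196300; balance=582837-196300=386537
12. interest=⌊386537·81/10000⌋=3130; principal=201020-3130=197890; balance=386537-197890=188647
13. interest=⌊188647·81/10000⌋=1528; principal=min(201020-1528,188647)=188647; balance=188647-188647=0

1 19935 181085 2280056
2 18468 182552 2097504
3 16989 184031 1913473
4 15499 185521 1727952
5 13996 187024 1540928
6 12481 188539 1352389
7 10954 190066 1162323
8 9414 191606 970717
9 7862 193158 777559
10 6298 194722 582837
11 4720 196300 386537
12 3130 197890 188647
13 1528 188647 0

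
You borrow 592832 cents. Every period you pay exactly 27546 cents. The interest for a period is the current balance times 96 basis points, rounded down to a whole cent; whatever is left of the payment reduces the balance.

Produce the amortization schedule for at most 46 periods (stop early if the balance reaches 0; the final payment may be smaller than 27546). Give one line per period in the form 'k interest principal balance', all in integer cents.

1. interest=⌊592832·96/10000⌋=5691; principal=27546-5691=21855; balance=592832-21855=570977
2. interest=⌊570977·96/10000⌋=5481; principal=27546-5481=22065; balance=570977-22065=548912
3. interest=⌊548912·96/10000⌋=5269; principal=27546-5269=22277; balance=548912-22277=526635
4. interest=⌊526635·96/10000⌋=5055; principal=27546-5055=22491; balance=526635-22491=504144
5. interest=⌊504144·96/10000⌋=4839; principal=27546-4839=22707; balance=504144-22707=481437
6. interest=⌊481437·96/10000⌋=4621; principal=27546-4621=22925; balance=481437-22925=458512
7. interest=⌊458512·96/10000⌋=4401; principal=27546-4401=23145; balance=458512-23145=435367
8. interest=⌊435367·96/10000⌋=4179; principal=27546-4179=23367; balance=435367-23367=412000
9. interest=⌊412000·96/10000⌋=3955; principal=27546-3955=23591; balance=412000-23591=388409
10. interest=⌊388409·96/10000⌋=3728; principal=27546-3728=23818; balance=388409-23818=364591
11. interest=⌊364591·96/10000⌋=3500; principal=27546-3500=24046; balance=364591-24046=340545
12. interest=⌊340545·96/10000⌋=3269; principal=27546-3269=24277; balance=340545-24277=316268
13. interest=⌊316268·96/10000⌋=3036; principal=27546-3036=24510; balance=316268-24510=291758
14. interest=⌊291758·96/10000⌋=2800; principal=27546-2800=24746; balance=291758-24746=267012
15. interest=⌊267012·96/10000⌋=2563; principal=27546-2563=24983; balance=267012-24983=242029
16. interest=⌊242029·96/10000⌋=2323; principal=27546-2323=25223; balance=242029-25223=216806
17. interest=⌊216806·96/10000⌋=2081; principal=27546-2081=25465; balance=216806-25465=191341
18. interest=⌊191341·96/10000⌋=1836; principal=27546-1836=25710; balance=191341-25710=165631
19. interest=⌊165631·96/10000⌋=1590; principal=27546-1590=25956; balance=165631-25956=139675
20. interest=⌊139675·96/10000⌋=1340; principal=27546-1340=26206; balance=139675-26206=113469
21. interest=⌊113469·96/10000⌋=1089; principal=27546-1089=26457; balance=113469-26457=87012
22. interest=⌊87012·96/10000⌋=835; principal=27546-835=26711; balance=87012-26711=60301
23. interest=⌊60301·96/10000⌋=578; principal=27546-578=26968; balance=60301-26968=33333
24. interest=⌊33333·96/10000⌋=319; principal=27546-319=27227; balance=33333-27227=6106
25. interest=⌊6106·96/10000⌋=58; principal=min(27546-58,6106)=6106; balance=6106-6106=0

1 5691 21855 570977
2 5481 22065 548912
3 5269 22277 526635
4 5055 22491 504144
5 4839 22707 481437
6 4621 22925 458512
7 4401 23145 435367
8 4179 23367 412000
9 3955 23591 388409
10 3728 23818 364591
11 3500 24046 340545
12 3269 24277 316268
13 3036 24510 291758
14 2800 24746 267012
15 2563 24983 242029
16 2323 25223 216806
17 2081 25465 191341
18 1836 25710 165631
19 1590 25956 139675
20 1340 26206 113469
21 1089 26457 87012
22 835 26711 60301
23 578 26968 33333
24 319 27227 6106
25 58 6106 0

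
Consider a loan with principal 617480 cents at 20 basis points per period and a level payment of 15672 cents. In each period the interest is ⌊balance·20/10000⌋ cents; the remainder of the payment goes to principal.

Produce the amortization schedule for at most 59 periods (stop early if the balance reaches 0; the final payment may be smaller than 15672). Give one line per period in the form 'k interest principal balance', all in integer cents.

1. interest=⌊617480·20/10000⌋=1234; principal=15672-1234=14438; balance=617480-14438=603042
2. interest=⌊603042·20/10000⌋=1206; principal=15672-1206=14466; balance=603042-14466=588576
3. interest=⌊588576·20/10000⌋=1177; principal=15672-1177=14495; balance=588576-14495=574081
4. interest=⌊574081·20/10000⌋=1148; principal=15672-1148=14524; balance=574081-14524=559557
5. interest=⌊559557·20/10000⌋=1119; principal=15672-1119=14553; balance=559557-14553=545004
6. interest=⌊545004·20/10000⌋=1090; principal=15672-1090=14582; balance=545004-14582=530422
7. interest=⌊530422·20/10000⌋=1060; principal=15672-1060=14612; balance=530422-14612=515810
8. interest=⌊515810·20/10000⌋=1031; principal=15672-1031=14641; balance=515810-14641=501169
9. interest=⌊501169·20/10000⌋=1002; principal=15672-1002=14670; balance=501169-14670=486499
10. interest=⌊486499·20/10000⌋=972; principal=15672-972=14700; balance=486499-14700=471799
11. interest=⌊471799·20/10000⌋=943; principal=15672-943=14729; balance=471799-14729=457070
12. interest=⌊457070·20/10000⌋=914; principal=15672-914=14758; balance=457070-14758=442312
13. interest=⌊442312·20/10000⌋=884; principal=15672-884=14788; balance=442312-14788=427524
14. interest=⌊427524·20/10000⌋=855; principal=15672-855=14817; balance=427524-14817=412707
15. interest=⌊412707·20/10000⌋=825; principal=15672-825=14847; balance=412707-14847=397860
16. interest=⌊397860·20/10000⌋=795; principal=15672-795=14877; balance=397860-14877=382983
17. interest=⌊382983·20/10000⌋=765; principal=15672-765=14907; balance=382983-14907=368076
18. interest=⌊368076·20/10000⌋=736; principal=15672-736=14936; balance=368076-14936=353140
19. interest=⌊353140·20/10000⌋=706; principal=15672-706=14966; balance=353140-14966=338174
20. interest=⌊338174·20/10000⌋=676; principal=15672-676=14996; balance=338174-14996=323178
21. interest=⌊323178·20/10000⌋=646; principal=15672-646=15026; balance=323178-15026=308152
22. interest=⌊308152·20/10000⌋=616; principal=15672-616=15056; balance=308152-15056=293096
23. interest=⌊293096·20/10000⌋=586; principal=15672-586=15086; balance=293096-15086=278010
24. interest=⌊278010·20/10000⌋=556; principal=15672-556=15116; balance=278010-15116=262894
25. interest=⌊262894·20/10000⌋=525; principal=15672-525=15147; balance=262894-15147=247747
26. interest=⌊247747·20/10000⌋=495; principal=15672-495=15177; balance=247747-15177=232570
27. interest=⌊232570·20/10000⌋=465; principal=15672-465=15207; balance=232570-15207=217363
28. interest=⌊217363·20/10000⌋=434; principal=15672-434=15238; balance=217363-15238=202125
29. interest=⌊202125·20/10000⌋=404; principal=15672-404=15268; balance=202125-15268=186857
30. interest=⌊186857·20/10000⌋=373; principal=15672-373=15299; balance=186857-15299=171558
31. interest=⌊171558·20/10000⌋=343; principal=15672-343=15329; balance=171558-15329=156229
32. interest=⌊156229·20/10000⌋=312; principal=15672-312=15360; balance=156229-15360=140869
33. interest=⌊140869·20/10000⌋=281; principal=15672-281=15391; balance=140869-15391=125478
34. interest=⌊125478·20/10000⌋=250; principal=15672-250=15422; balance=125478-15422=110056
35. interest=⌊110056·20/10000⌋=220; principal=15672-220=15452; balance=110056-15452=94604
36. interest=⌊94604·20/10000⌋=189; principal=15672-189=15483; balance=94604-15483=79121
37. interest=⌊79121·20/10000⌋=158; principal=15672-158=15514; balance=79121-15514=63607
38. interest=⌊63607·20/10000⌋=127; principal=15672-127=15545; balance=63607-15545=48062
39. interest=⌊48062·20/10000⌋=96; principal=15672-96=15576; balance=48062-15576=32486
40. interest=⌊32486·20/10000⌋=64; principal=15672-64=15608; balance=32486-15608=16878
41. interest=⌊16878·20/10000⌋=33; principal=15672-33=15639; balance=16878-15639=1239
42. interest=⌊1239·20/10000⌋=2; principal=min(15672-2,1239)=1239; balance=1239-1239=0

1 1234 14438 603042
2 1206 14466 588576
3 1177 14495 574081
4 1148 14524 559557
5 1119 14553 545004
6 1090 14582 530422
7 1060 14612 515810
8 1031 14641 501169
9 1002 14670 486499
10 972 14700 471799
11 943 14729 457070
12 914 14758 442312
13 884 14788 427524
14 855 14817 412707
15 825 14847 397860
16 795 14877 382983
17 765 14907 368076
18 736 14936 353140
19 706 14966 338174
20 676 14996 323178
21 646 15026 308152
22 616 15056 293096
23 586 15086 278010
24 556 15116 262894
25 525 15147 247747
26 495 15177 232570
27 465 15207 217363
28 434 15238 202125
29 404 15268 186857
30 373 15299 171558
31 343 15329 156229
32 312 15360 140869
33 281 15391 125478
34 250 15422 110056
35 220 15452 94604
36 189 15483 79121
37 158 15514 63607
38 127 15545 48062
39 96 15576 32486
40 64 15608 16878
41 33 15639 1239
42 2 1239 0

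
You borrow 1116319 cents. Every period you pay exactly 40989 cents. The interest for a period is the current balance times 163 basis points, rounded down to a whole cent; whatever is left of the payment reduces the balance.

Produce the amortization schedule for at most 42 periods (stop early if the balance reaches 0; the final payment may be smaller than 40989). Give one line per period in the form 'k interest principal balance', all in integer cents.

1 18195 22794 1093525
2 17824 23165 1070360
3 17446 23543 1046817
4 17063 23926 1022891
5 16673 24316 998575
6 16276 24713 973862
7 15873 25116 948746
8 15464 25525 923221
9 15048 25941 897280
10 14625 26364 870916
11 14195 26794 844122
12 13759 27230 816892
13 13315 27674 789218
14 12864 28125 761093
15 12405 28584 732509
16 11939 29050 703459
17 11466 29523 673936
18 10985 30004 643932
19 10496 30493 613439
20 9999 30990 582449
21 9493 31496 550953
22 8980 32009 518944
23 8458 32531 486413
24 7928 33061 453352
25 7389 33600 419752
26 6841 34148 385604
27 6285 34704 350900
28 5719 35270 315630
29 5144 35845 279785
30 4560 36429 243356
31 3966 37023 206333
32 3363 37626 168707
33 2749 38240 130467
34 2126 38863 91604
35 1493 39496 52108
36 849 40140 11968
37 195 11968 0

1. interest=⌊1116319·163/10000⌋=18195; principal=40989-18195=22794; balance=1116319-22794=1093525
2. interest=⌊1093525·163/10000⌋=17824; principal=40989-17824=23165; balance=1093525-23165=1070360
3. interest=⌊1070360·163/10000⌋=17446; principal=40989-17446=23543; balance=1070360-23543=1046817
4. interest=⌊1046817·163/10000⌋=17063; principal=40989-17063=23926; balance=1046817-23926=1022891
5. interest=⌊1022891·163/10000⌋=16673; principal=40989-16673=24316; balance=1022891-24316=998575
6. interest=⌊998575·163/10000⌋=16276; principal=40989-16276=24713; balance=998575-24713=973862
7. interest=⌊973862·163/10000⌋=15873; principal=40989-15873=25116; balance=973862-25116=948746
8. interest=⌊948746·163/10000⌋=15464; principal=40989-15464=25525; balance=948746-25525=923221
9. interest=⌊923221·163/10000⌋=15048; principal=40989-15048=25941; balance=923221-25941=897280
10. interest=⌊897280·163/10000⌋=14625; principal=40989-14625=26364; balance=897280-26364=870916
11. interest=⌊870916·163/10000⌋=14195; principal=40989-14195=26794; balance=870916-26794=844122
12. interest=⌊844122·163/10000⌋=13759; principal=40989-13759=27230; balance=844122-27230=816892
13. interest=⌊816892·163/10000⌋=13315; principal=40989-13315=27674; balance=816892-27674=789218
14. interest=⌊789218·163/10000⌋=12864; principal=40989-12864=28125; balance=789218-28125=761093
15. interest=⌊761093·163/10000⌋=12405; principal=40989-12405=28584; balance=761093-28584=732509
16. interest=⌊732509·163/10000⌋=11939; principal=40989-11939=29050; balance=732509-29050=703459
17. interest=⌊703459·163/10000⌋=11466; principal=40989-11466=29523; balance=703459-29523=673936
18. interest=⌊673936·163/10000⌋=10985; principal=40989-10985=30004; balance=673936-30004=643932
19. interest=⌊643932·163/10000⌋=10496; principal=40989-10496=30493; balance=643932-30493=613439
20. interest=⌊613439·163/10000⌋=9999; principal=40989-9999=30990; balance=613439-30990=582449
21. interest=⌊582449·163/10000⌋=9493; principal=40989-9493=31496; balance=582449-31496=550953
22. interest=⌊550953·163/10000⌋=8980; principal=40989-8980=32009; balance=550953-32009=518944
23. interest=⌊518944·163/10000⌋=8458; principal=40989-8458=32531; balance=518944-32531=486413
24. interest=⌊486413·163/10000⌋=7928; principal=40989-7928=33061; balance=486413-33061=453352
25. interest=⌊453352·163/10000⌋=7389; principal=40989-7389=33600; balance=453352-33600=419752
26. interest=⌊419752·163/10000⌋=6841; principal=40989-6841=34148; balance=419752-34148=385604
27. interest=⌊385604·163/10000⌋=6285; principal=40989-6285=34704; balance=385604-34704=350900
28. interest=⌊350900·163/10000⌋=5719; principal=40989-5719=35270; balance=350900-35270=315630
29. interest=⌊315630·163/10000⌋=5144; principal=40989-5144=35845; balance=315630-35845=279785
30. interest=⌊279785·163/10000⌋=4560; principal=40989-4560=36429; balance=279785-36429=243356
31. interest=⌊243356·163/10000⌋=3966; principal=40989-3966=37023; balance=243356-37023=206333
32. interest=⌊206333·163/10000⌋=3363; principal=40989-3363=37626; balance=206333-37626=168707
33. interest=⌊168707·163/10000⌋=2749; principal=40989-2749=38240; balance=168707-38240=130467
34. interest=⌊130467·163/10000⌋=2126; principal=40989-2126=38863; balance=130467-38863=91604
35. interest=⌊91604·163/10000⌋=1493; principal=40989-1493=39496; balance=91604-39496=52108
36. interest=⌊52108·163/10000⌋=849; principal=40989-849=40140; balance=52108-40140=11968
37. interest=⌊11968·163/10000⌋=195; principal=min(40989-195,11968)=11968; balance=11968-11968=0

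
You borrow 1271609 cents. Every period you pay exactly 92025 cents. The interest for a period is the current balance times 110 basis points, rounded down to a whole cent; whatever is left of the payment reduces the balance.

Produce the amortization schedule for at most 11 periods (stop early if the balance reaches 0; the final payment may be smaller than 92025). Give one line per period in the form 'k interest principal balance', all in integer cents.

1 13987 78038 1193571
2 13129 78896 1114675
3 12261 79764 1034911
4 11384 80641 954270
5 10496 81529 872741
6 9600 82425 790316
7 8693 83332 706984
8 7776 84249 622735
9 6850 85175 537560
10 5913 86112 451448
11 4965 87060 364388

1. interest=⌊1271609·110/10000⌋=13987; principal=92025-13987=78038; balance=1271609-78038=1193571
2. interest=⌊1193571·110/10000⌋=13129; principal=92025-13129=78896; balance=1193571-78896=1114675
3. interest=⌊1114675·110/10000⌋=12261; principal=92025-12261=79764; balance=1114675-79764=1034911
4. interest=⌊1034911·110/10000⌋=11384; principal=92025-11384=80641; balance=1034911-80641=954270
5. interest=⌊954270·110/10000⌋=10496; principal=92025-10496=81529; balance=954270-81529=872741
6. interest=⌊872741·110/10000⌋=9600; principal=92025-9600=82425; balance=872741-82425=790316
7. interest=⌊790316·110/10000⌋=8693; principal=92025-8693=83332; balance=790316-83332=706984
8. interest=⌊706984·110/10000⌋=7776; principal=92025-7776=84249; balance=706984-84249=622735
9. interest=⌊622735·110/10000⌋=6850; principal=92025-6850=85175; balance=622735-85175=537560
10. interest=⌊537560·110/10000⌋=5913; principal=92025-5913=86112; balance=537560-86112=451448
11. interest=⌊451448·110/10000⌋=4965; principal=92025-4965=87060; balance=451448-87060=364388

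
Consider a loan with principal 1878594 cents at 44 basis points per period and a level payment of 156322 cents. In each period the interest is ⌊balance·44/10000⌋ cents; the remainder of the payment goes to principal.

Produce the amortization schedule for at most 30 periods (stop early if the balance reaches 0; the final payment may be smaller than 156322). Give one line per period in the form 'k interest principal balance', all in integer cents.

1 8265 148057 1730537
2 7614 148708 1581829
3 6960 149362 1432467
4 6302 150020 1282447
5 5642 150680 1131767
6 4979 151343 980424
7 4313 152009 828415
8 3645 152677 675738
9 2973 153349 522389
10 2298 154024 368365
11 1620 154702 213663
12 940 155382 58281
13 256 58281 0

1. interest=⌊1878594·44/10000⌋=8265; principal=156322-8265=148057; balance=1878594-148057=1730537
2. interest=⌊1730537·44/10000⌋=7614; principal=156322-7614=148708; balance=1730537-148708=1581829
3. interest=⌊1581829·44/10000⌋=6960; principal=156322-6960=149362; balance=1581829-149362=1432467
4. interest=⌊1432467·44/10000⌋=6302; principal=156322-6302=150020; balance=1432467-150020=1282447
5. interest=⌊1282447·44/10000⌋=5642; principal=156322-5642=150680; balance=1282447-150680=1131767
6. interest=⌊1131767·44/10000⌋=4979; principal=156322-4979=151343; balance=1131767-151343=980424
7. interest=⌊980424·44/10000⌋=4313; principal=156322-4313=152009; balance=980424-152009=828415
8. interest=⌊828415·44/10000⌋=3645; principal=156322-3645=152677; balance=828415-152677=675738
9. interest=⌊675738·44/10000⌋=2973; principal=156322-2973=153349; balance=675738-153349=522389
10. interest=⌊522389·44/10000⌋=2298; principal=156322-2298=154024; balance=522389-154024=368365
11. interest=⌊368365·44/10000⌋=1620; principal=156322-1620=154702; balance=368365-154702=213663
12. interest=⌊213663·44/10000⌋=940; principal=156322-940=155382; balance=213663-155382=58281
13. interest=⌊58281·44/10000⌋=256; principal=min(156322-256,58281)=58281; balance=58281-58281=0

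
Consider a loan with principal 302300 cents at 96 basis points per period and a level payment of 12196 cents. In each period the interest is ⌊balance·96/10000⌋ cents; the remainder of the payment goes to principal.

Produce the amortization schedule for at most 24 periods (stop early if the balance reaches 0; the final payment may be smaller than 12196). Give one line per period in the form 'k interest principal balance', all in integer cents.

1. interest=⌊302300·96/10000⌋=2902; principal=12196-2902=9294; balance=302300-9294=293006
2. interest=⌊293006·96/10000⌋=2812; principal=12196-2812=9384; balance=293006-9384=283622
3. interest=⌊283622·96/10000⌋=2722; principal=12196-2722=9474; balance=283622-9474=274148
4. interest=⌊274148·96/10000⌋=2631; principal=12196-2631=9565; balance=274148-9565=264583
5. interest=⌊264583·96/10000⌋=2539; principal=12196-2539=9657; balance=264583-9657=254926
6. interest=⌊254926·96/10000⌋=2447; principal=12196-2447=9749; balance=254926-9749=245177
7. interest=⌊245177·96/10000⌋=2353; principal=12196-2353=9843; balance=245177-9843=235334
8. interest=⌊235334·96/10000⌋=2259; principal=12196-2259=9937; balance=235334-9937=225397
9. interest=⌊225397·96/10000⌋=2163; principal=12196-2163=10033; balance=225397-10033=215364
10. interest=⌊215364·96/10000⌋=2067; principal=12196-2067=10129; balance=215364-10129=205235
11. interest=⌊205235·96/10000⌋=1970; principal=12196-1970=10226; balance=205235-10226=195009
12. interest=⌊195009·96/10000⌋=1872; principal=12196-1872=10324; balance=195009-10324=184685
13. interest=⌊184685·96/10000⌋=1772; principal=12196-1772=10424; balance=184685-10424=174261
14. interest=⌊174261·96/10000⌋=1672; principal=12196-1672=10524; balance=174261-10524=163737
15. interest=⌊163737·96/10000⌋=1571; principal=12196-1571=10625; balance=163737-10625=153112
16. interest=⌊153112·96/10000⌋=1469; principal=12196-1469=10727; balance=153112-10727=142385
17. interest=⌊142385·96/10000⌋=1366; principal=12196-1366=10830; balance=142385-10830=131555
18. interest=⌊131555·96/10000⌋=1262; principal=12196-1262=10934; balance=131555-10934=120621
19. interest=⌊120621·96/10000⌋=1157; principal=12196-1157=11039; balance=120621-11039=109582
20. interest=⌊109582·96/10000⌋=1051; principal=12196-1051=11145; balance=109582-11145=98437
21. interest=⌊98437·96/10000⌋=944; principal=12196-944=11252; balance=98437-11252=87185
22. interest=⌊87185·96/10000⌋=836; principal=12196-836=11360; balance=87185-11360=75825
23. interest=⌊75825·96/10000⌋=727; principal=12196-727=11469; balance=75825-11469=64356
24. interest=⌊64356·96/10000⌋=617; principal=12196-617=11579; balance=64356-11579=52777

1 2902 9294 293006
2 2812 9384 283622
3 2722 9474 274148
4 2631 9565 264583
5 2539 9657 254926
6 2447 9749 245177
7 2353 9843 235334
8 2259 9937 225397
9 2163 10033 215364
10 2067 10129 205235
11 1970 10226 195009
12 1872 10324 184685
13 1772 10424 174261
14 1672 10524 163737
15 1571 10625 153112
16 1469 10727 142385
17 1366 10830 131555
18 1262 10934 120621
19 1157 11039 109582
20 1051 11145 98437
21 944 11252 87185
22 836 11360 75825
23 727 11469 64356
24 617 11579 52777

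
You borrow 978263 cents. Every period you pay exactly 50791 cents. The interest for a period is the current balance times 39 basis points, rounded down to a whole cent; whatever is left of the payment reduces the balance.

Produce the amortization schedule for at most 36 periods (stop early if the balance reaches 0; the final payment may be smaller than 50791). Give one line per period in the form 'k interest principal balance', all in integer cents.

1 3815 46976 931287
2 3632 47159 884128
3 3448 47343 836785
4 3263 47528 789257
5 3078 47713 741544
6 2892 47899 693645
7 2705 48086 645559
8 2517 48274 597285
9 2329 48462 548823
10 2140 48651 500172
11 1950 48841 451331
12 1760 49031 402300
13 1568 49223 353077
14 1377 49414 303663
15 1184 49607 254056
16 990 49801 204255
17 796 49995 154260
18 601 50190 104070
19 405 50386 53684
20 209 50582 3102
21 12 3102 0

1. interest=⌊978263·39/10000⌋=3815; principal=50791-3815=46976; balance=978263-46976=931287
2. interest=⌊931287·39/10000⌋=3632; principal=50791-3632=47159; balance=931287-47159=884128
3. interest=⌊884128·39/10000⌋=3448; principal=50791-3448=47343; balance=884128-47343=836785
4. interest=⌊836785·39/10000⌋=3263; principal=50791-3263=47528; balance=836785-47528=789257
5. interest=⌊789257·39/10000⌋=3078; principal=50791-3078=47713; balance=789257-47713=741544
6. interest=⌊741544·39/10000⌋=2892; principal=50791-2892=47899; balance=741544-47899=693645
7. interest=⌊693645·39/10000⌋=2705; principal=50791-2705=48086; balance=693645-48086=645559
8. interest=⌊645559·39/10000⌋=2517; principal=50791-2517=48274; balance=645559-48274=597285
9. interest=⌊597285·39/10000⌋=2329; principal=50791-2329=48462; balance=597285-48462=548823
10. interest=⌊548823·39/10000⌋=2140; principal=50791-2140=48651; balance=548823-48651=500172
11. interest=⌊500172·39/10000⌋=1950; principal=50791-1950=48841; balance=500172-48841=451331
12. interest=⌊451331·39/10000⌋=1760; principal=50791-1760=49031; balance=451331-49031=402300
13. interest=⌊402300·39/10000⌋=1568; principal=50791-1568=49223; balance=402300-49223=353077
14. interest=⌊353077·39/10000⌋=1377; principal=50791-1377=49414; balance=353077-49414=303663
15. interest=⌊303663·39/10000⌋=1184; principal=50791-1184=49607; balance=303663-49607=254056
16. interest=⌊254056·39/10000⌋=990; principal=50791-990=49801; balance=254056-49801=204255
17. interest=⌊204255·39/10000⌋=796; principal=50791-796=49995; balance=204255-49995=154260
18. interest=⌊154260·39/10000⌋=601; principal=50791-601=50190; balance=154260-50190=104070
19. interest=⌊104070·39/10000⌋=405; principal=50791-405=50386; balance=104070-50386=53684
20. interest=⌊53684·39/10000⌋=209; principal=50791-209=50582; balance=53684-50582=3102
21. interest=⌊3102·39/10000⌋=12; principal=min(50791-12,3102)=3102; balance=3102-3102=0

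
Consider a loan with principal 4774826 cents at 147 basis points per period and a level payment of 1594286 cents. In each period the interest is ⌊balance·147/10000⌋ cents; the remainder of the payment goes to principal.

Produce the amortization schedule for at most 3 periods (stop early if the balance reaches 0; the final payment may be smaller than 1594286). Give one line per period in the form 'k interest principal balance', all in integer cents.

1 70189 1524097 3250729
2 47785 1546501 1704228
3 25052 1569234 134994

1. interest=⌊4774826·147/10000⌋=70189; principal=1594286-70189=1524097; balance=4774826-1524097=3250729
2. interest=⌊3250729·147/10000⌋=47785; principal=1594286-47785=1546501; balance=3250729-1546501=1704228
3. interest=⌊1704228·147/10000⌋=25052; principal=1594286-25052=1569234; balance=1704228-1569234=134994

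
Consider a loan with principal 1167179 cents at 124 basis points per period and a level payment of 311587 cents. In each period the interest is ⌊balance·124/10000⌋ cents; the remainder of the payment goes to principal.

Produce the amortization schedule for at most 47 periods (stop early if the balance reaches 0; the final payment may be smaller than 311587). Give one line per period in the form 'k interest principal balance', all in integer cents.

1 14473 297114 870065
2 10788 300799 569266
3 7058 304529 264737
4 3282 264737 0

1. interest=⌊1167179·124/10000⌋=14473; principal=311587-14473=297114; balance=1167179-297114=870065
2. interest=⌊870065·124/10000⌋=10788; principal=311587-10788=300799; balance=870065-300799=569266
3. interest=⌊569266·124/10000⌋=7058; principal=311587-7058=304529; balance=569266-304529=264737
4. interest=⌊264737·124/10000⌋=3282; principal=min(311587-3282,264737)=264737; balance=264737-264737=0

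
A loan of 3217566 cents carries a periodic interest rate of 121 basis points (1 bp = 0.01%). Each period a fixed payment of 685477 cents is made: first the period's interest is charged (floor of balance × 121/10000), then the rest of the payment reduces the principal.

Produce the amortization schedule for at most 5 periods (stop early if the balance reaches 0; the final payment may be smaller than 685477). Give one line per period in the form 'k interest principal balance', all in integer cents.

1 38932 646545 2571021
2 31109 654368 1916653
3 23191 662286 1254367
4 15177 670300 584067
5 7067 584067 0

1. interest=⌊3217566·121/10000⌋=38932; principal=685477-38932=646545; balance=3217566-646545=2571021
2. interest=⌊2571021·121/10000⌋=31109; principal=685477-31109=654368; balance=2571021-654368=1916653
3. interest=⌊1916653·121/10000⌋=23191; principal=685477-23191=662286; balance=1916653-662286=1254367
4. interest=⌊1254367·121/10000⌋=15177; principal=685477-15177=670300; balance=1254367-670300=584067
5. interest=⌊584067·121/10000⌋=7067; principal=min(685477-7067,584067)=584067; balance=584067-584067=0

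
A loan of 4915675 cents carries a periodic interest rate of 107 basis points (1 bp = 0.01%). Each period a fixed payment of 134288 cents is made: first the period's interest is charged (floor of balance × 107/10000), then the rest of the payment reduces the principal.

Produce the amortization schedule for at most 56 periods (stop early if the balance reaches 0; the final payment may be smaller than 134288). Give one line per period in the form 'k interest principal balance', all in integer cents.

1 52597 81691 4833984
2 51723 82565 4751419
3 50840 83448 4667971
4 49947 84341 4583630
5 49044 85244 4498386
6 48132 86156 4412230
7 47210 87078 4325152
8 46279 88009 4237143
9 45337 88951 4148192
10 44385 89903 4058289
11 43423 90865 3967424
12 42451 91837 3875587
13 41468 92820 3782767
14 40475 93813 3688954
15 39471 94817 3594137
16 38457 95831 3498306
17 37431 96857 3401449
18 36395 97893 3303556
19 35348 98940 3204616
20 34289 99999 3104617
21 33219 101069 3003548
22 32137 102151 2901397
23 31044 103244 2798153
24 29940 104348 2693805
25 28823 105465 2588340
26 27695 106593 2481747
27 26554 107734 2374013
28 25401 108887 2265126
29 24236 110052 2155074
30 23059 111229 2043845
31 21869 112419 1931426
32 20666 113622 1817804
33 19450 114838 1702966
34 18221 116067 1586899
35 16979 117309 1469590
36 15724 118564 1351026
37 14455 119833 1231193
38 13173 121115 1110078
39 11877 122411 987667
40 10568 123720 863947
41 9244 125044 738903
42 7906 126382 612521
43 6553 127735 484786
44 5187 129101 355685
45 3805 130483 225202
46 2409 131879 93323
47 998 93323 0

1. interest=⌊4915675·107/10000⌋=52597; principal=134288-52597=81691; balance=4915675-81691=4833984
2. interest=⌊4833984·107/10000⌋=51723; principal=134288-51723=82565; balance=4833984-82565=4751419
3. interest=⌊4751419·107/10000⌋=50840; principal=134288-50840=83448; balance=4751419-83448=4667971
4. interest=⌊4667971·107/10000⌋=49947; principal=134288-49947=84341; balance=4667971-84341=4583630
5. interest=⌊4583630·107/10000⌋=49044; principal=134288-49044=85244; balance=4583630-85244=4498386
6. interest=⌊4498386·107/10000⌋=48132; principal=134288-48132=86156; balance=4498386-86156=4412230
7. interest=⌊4412230·107/10000⌋=47210; principal=134288-47210=87078; balance=4412230-87078=4325152
8. interest=⌊4325152·107/10000⌋=46279; principal=134288-46279=88009; balance=4325152-88009=4237143
9. interest=⌊4237143·107/10000⌋=45337; principal=134288-45337=88951; balance=4237143-88951=4148192
10. interest=⌊4148192·107/10000⌋=44385; principal=134288-44385=89903; balance=4148192-89903=4058289
11. interest=⌊4058289·107/10000⌋=43423; principal=134288-43423=90865; balance=4058289-90865=3967424
12. interest=⌊3967424·107/10000⌋=42451; principal=134288-42451=91837; balance=3967424-91837=3875587
13. interest=⌊3875587·107/10000⌋=41468; principal=134288-41468=92820; balance=3875587-92820=3782767
14. interest=⌊3782767·107/10000⌋=40475; principal=134288-40475=93813; balance=3782767-93813=3688954
15. interest=⌊3688954·107/10000⌋=39471; principal=134288-39471=94817; balance=3688954-94817=3594137
16. interest=⌊3594137·107/10000⌋=38457; principal=134288-38457=95831; balance=3594137-95831=3498306
17. interest=⌊3498306·107/10000⌋=37431; principal=134288-37431=96857; balance=3498306-96857=3401449
18. interest=⌊3401449·107/10000⌋=36395; principal=134288-36395=97893; balance=3401449-97893=3303556
19. interest=⌊3303556·107/10000⌋=35348; principal=134288-35348=98940; balance=3303556-98940=3204616
20. interest=⌊3204616·107/10000⌋=34289; principal=134288-34289=99999; balance=3204616-99999=3104617
21. interest=⌊3104617·107/10000⌋=33219; principal=134288-33219=101069; balance=3104617-101069=3003548
22. interest=⌊3003548·107/10000⌋=32137; principal=134288-32137=102151; balance=3003548-102151=2901397
23. interest=⌊2901397·107/10000⌋=31044; principal=134288-31044=103244; balance=2901397-103244=2798153
24. interest=⌊2798153·107/10000⌋=29940; principal=134288-29940=104348; balance=2798153-104348=2693805
25. interest=⌊2693805·107/10000⌋=28823; principal=134288-28823=105465; balance=2693805-105465=2588340
26. interest=⌊2588340·107/10000⌋=27695; principal=134288-27695=106593; balance=2588340-106593=2481747
27. interest=⌊2481747·107/10000⌋=26554; principal=134288-26554=107734; balance=2481747-107734=2374013
28. interest=⌊2374013·107/10000⌋=25401; principal=134288-25401=108887; balance=2374013-108887=2265126
29. interest=⌊2265126·107/10000⌋=24236; principal=134288-24236=110052; balance=2265126-110052=2155074
30. interest=⌊2155074·107/10000⌋=23059; principal=134288-23059=111229; balance=2155074-111229=2043845
31. interest=⌊2043845·107/10000⌋=21869; principal=134288-21869=112419; balance=2043845-112419=1931426
32. interest=⌊1931426·107/10000⌋=20666; principal=134288-20666=113622; balance=1931426-113622=1817804
33. interest=⌊1817804·107/10000⌋=19450; principal=134288-19450=114838; balance=1817804-114838=1702966
34. interest=⌊1702966·107/10000⌋=18221; principal=134288-18221=116067; balance=1702966-116067=1586899
35. interest=⌊1586899·107/10000⌋=16979; principal=134288-16979=117309; balance=1586899-117309=1469590
36. interest=⌊1469590·107/10000⌋=15724; principal=134288-15724=118564; balance=1469590-118564=1351026
37. interest=⌊1351026·107/10000⌋=14455; principal=134288-14455=119833; balance=1351026-119833=1231193
38. interest=⌊1231193·107/10000⌋=13173; principal=134288-13173=121115; balance=1231193-121115=1110078
39. interest=⌊1110078·107/10000⌋=11877; principal=134288-11877=122411; balance=1110078-122411=987667
40. interest=⌊987667·107/10000⌋=10568; principal=134288-10568=123720; balance=987667-123720=863947
41. interest=⌊863947·107/10000⌋=9244; principal=134288-9244=125044; balance=863947-125044=738903
42. interest=⌊738903·107/10000⌋=7906; principal=134288-7906=126382; balance=738903-126382=612521
43. interest=⌊612521·107/10000⌋=6553; principal=134288-6553=127735; balance=612521-127735=484786
44. interest=⌊484786·107/10000⌋=5187; principal=134288-5187=129101; balance=484786-129101=355685
45. interest=⌊355685·107/10000⌋=3805; principal=134288-3805=130483; balance=355685-130483=225202
46. interest=⌊225202·107/10000⌋=2409; principal=134288-2409=131879; balance=225202-131879=93323
47. interest=⌊93323·107/10000⌋=998; principal=min(134288-998,93323)=93323; balance=93323-93323=0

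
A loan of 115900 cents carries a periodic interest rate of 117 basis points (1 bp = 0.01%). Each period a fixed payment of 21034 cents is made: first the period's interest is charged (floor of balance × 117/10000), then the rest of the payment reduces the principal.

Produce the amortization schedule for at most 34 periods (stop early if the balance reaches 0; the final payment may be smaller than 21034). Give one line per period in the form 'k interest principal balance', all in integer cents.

1. interest=⌊115900·117/10000⌋=1356; principal=21034-1356=19678; balance=115900-19678=96222
2. interest=⌊96222·117/10000⌋=1125; principal=21034-1125=19909; balance=96222-19909=76313
3. interest=⌊76313·117/10000⌋=892; principal=21034-892=20142; balance=76313-20142=56171
4. interest=⌊56171·117/10000⌋=657; principal=21034-657=20377; balance=56171-20377=35794
5. interest=⌊35794·117/10000⌋=418; principal=21034-418=20616; balance=35794-20616=15178
6. interest=⌊15178·117/10000⌋=177; principal=min(21034-177,15178)=15178; balance=15178-15178=0

1 1356 19678 96222
2 1125 19909 76313
3 892 20142 56171
4 657 20377 35794
5 418 20616 15178
6 177 15178 0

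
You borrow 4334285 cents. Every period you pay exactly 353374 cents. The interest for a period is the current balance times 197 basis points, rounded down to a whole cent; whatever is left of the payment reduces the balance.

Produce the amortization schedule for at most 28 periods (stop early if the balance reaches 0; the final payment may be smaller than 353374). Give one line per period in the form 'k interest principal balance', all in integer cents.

1 85385 267989 4066296
2 80106 273268 3793028
3 74722 278652 3514376
4 69233 284141 3230235
5 63635 289739 2940496
6 57927 295447 2645049
7 52107 301267 2343782
8 46172 307202 2036580
9 40120 313254 1723326
10 33949 319425 1403901
11 27656 325718 1078183
12 21240 332134 746049
13 14697 338677 407372
14 8025 345349 62023
15 1221 62023 0

1. interest=⌊4334285·197/10000⌋=85385; principal=353374-85385=267989; balance=4334285-267989=4066296
2. interest=⌊4066296·197/10000⌋=80106; principal=353374-80106=273268; balance=4066296-273268=3793028
3. interest=⌊3793028·197/10000⌋=74722; principal=353374-74722=278652; balance=3793028-278652=3514376
4. interest=⌊3514376·197/10000⌋=69233; principal=353374-69233=284141; balance=3514376-284141=3230235
5. interest=⌊3230235·197/10000⌋=63635; principal=353374-63635=289739; balance=3230235-289739=2940496
6. interest=⌊2940496·197/10000⌋=57927; principal=353374-57927=295447; balance=2940496-295447=2645049
7. interest=⌊2645049·197/10000⌋=52107; principal=353374-52107=301267; balance=2645049-301267=2343782
8. interest=⌊2343782·197/10000⌋=46172; principal=353374-46172=307202; balance=2343782-307202=2036580
9. interest=⌊2036580·197/10000⌋=40120; principal=353374-40120=313254; balance=2036580-313254=1723326
10. interest=⌊1723326·197/10000⌋=33949; principal=353374-33949=319425; balance=1723326-319425=1403901
11. interest=⌊1403901·197/10000⌋=27656; principal=353374-27656=325718; balance=1403901-325718=1078183
12. interest=⌊1078183·197/10000⌋=21240; principal=353374-21240=332134; balance=1078183-332134=746049
13. interest=⌊746049·197/10000⌋=14697; principal=353374-14697=338677; balance=746049-338677=407372
14. interest=⌊407372·197/10000⌋=8025; principal=353374-8025=345349; balance=407372-345349=62023
15. interest=⌊62023·197/10000⌋=1221; principal=min(353374-1221,62023)=62023; balance=62023-62023=0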